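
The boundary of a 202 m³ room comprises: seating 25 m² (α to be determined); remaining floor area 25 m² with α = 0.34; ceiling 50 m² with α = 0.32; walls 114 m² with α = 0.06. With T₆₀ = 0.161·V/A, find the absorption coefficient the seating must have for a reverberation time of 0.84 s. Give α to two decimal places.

0.30

From T₆₀ = 0.161·V/A, the target T₆₀ = 0.84 s needs A = 0.161·202/0.84 = 38.72 m².
Absorption from the other surfaces = 25·0.34 + 50·0.32 + 114·0.06 = 31.34 m², so the seating must supply 7.38 m² over 25 m².
α = 7.38/25 = 0.295.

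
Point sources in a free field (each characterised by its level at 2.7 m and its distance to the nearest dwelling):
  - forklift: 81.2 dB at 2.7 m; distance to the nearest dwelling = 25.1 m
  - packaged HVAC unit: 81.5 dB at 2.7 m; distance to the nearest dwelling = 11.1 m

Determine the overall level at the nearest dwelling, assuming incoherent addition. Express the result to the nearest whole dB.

Propagate each source to the receiver with L = L_ref − 20·log₁₀(r/r_ref), then add intensities.
forklift: 81.2 − 20·log₁₀(25.1/2.7) = 81.2 − 19.37 = 61.83 dB.
packaged HVAC unit: 81.5 − 20·log₁₀(11.1/2.7) = 81.5 − 12.28 = 69.22 dB.
Σ 10^(L/10) = 9.883e+06 → L_total = 10·log₁₀(9.883e+06) = 69.95 dB.

70 dB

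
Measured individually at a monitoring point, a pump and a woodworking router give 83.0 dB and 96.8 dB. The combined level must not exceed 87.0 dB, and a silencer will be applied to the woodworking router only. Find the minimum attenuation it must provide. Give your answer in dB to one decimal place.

The untreated sources together contribute 10^(83.0/10) = 1.995e+08, i.e. 83.00 dB.
To meet 87.0 dB overall, the treated woodworking router may contribute at most 10^(87.0/10) − 1.995e+08 = 3.017e+08, i.e. 84.80 dB.
So the woodworking router must be reduced from 96.8 to 84.80 dB: IL = 12.00 dB.

12.0 dB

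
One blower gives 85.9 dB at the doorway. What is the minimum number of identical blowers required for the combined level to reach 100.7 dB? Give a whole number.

31

The shortfall is 100.7 − 85.9 = 14.8 dB, and N units add 10·log₁₀ N, so need 10·log₁₀ N ≥ 14.8.
N ≥ 10^(14.8/10) = 30.200, so N = 31.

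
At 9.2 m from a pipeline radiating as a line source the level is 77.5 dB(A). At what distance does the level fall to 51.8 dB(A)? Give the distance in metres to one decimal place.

3418.1 m

For a line source L₁ − L₂ = 10·log₁₀(r₂/r₁), so r₂ = r₁·10^((L₁−L₂)/10).
r₂ = 9.2·10^((77.5−51.8)/10) = 9.2·10^(25.7/10) = 3418.12 m.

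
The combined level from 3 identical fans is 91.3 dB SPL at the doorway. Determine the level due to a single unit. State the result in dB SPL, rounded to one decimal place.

For N identical incoherent sources L_total = L₁ + 10·log₁₀ N, so L₁ = 91.3 − 10·log₁₀(3) = 91.3 − 4.771.

86.5 dB SPL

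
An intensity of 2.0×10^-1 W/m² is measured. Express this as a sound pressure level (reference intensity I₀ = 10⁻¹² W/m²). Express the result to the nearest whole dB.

113 dB

L = 10·log₁₀(I/I₀) = 10·log₁₀(2.0×10^-1/10⁻¹²) = 10·log₁₀(2.0×10^11).
L = 10·(0.3010 + 11) = 113.01 dB.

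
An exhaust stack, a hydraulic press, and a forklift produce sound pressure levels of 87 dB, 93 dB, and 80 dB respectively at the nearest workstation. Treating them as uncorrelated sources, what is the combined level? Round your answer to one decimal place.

Incoherent sources combine by intensity addition: L_total = 10·log₁₀(Σ 10^(L_i/10)).
Σ 10^(L/10) = 10^(87/10) + 10^(93/10) + 10^(80/10) = 2.596e+09.
L_total = 10·log₁₀(2.596e+09) = 94.14 dB.

94.1 dB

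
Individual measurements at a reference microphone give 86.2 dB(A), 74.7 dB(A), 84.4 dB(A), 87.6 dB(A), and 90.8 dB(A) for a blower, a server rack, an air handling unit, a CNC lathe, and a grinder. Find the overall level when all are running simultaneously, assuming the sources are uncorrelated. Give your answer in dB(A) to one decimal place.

94.0 dB(A)

Incoherent sources combine by intensity addition: L_total = 10·log₁₀(Σ 10^(L_i/10)).
Σ 10^(L/10) = 10^(86.2/10) + 10^(74.7/10) + 10^(84.4/10) + 10^(87.6/10) + 10^(90.8/10) = 2.500e+09.
L_total = 10·log₁₀(2.500e+09) = 93.98 dB(A).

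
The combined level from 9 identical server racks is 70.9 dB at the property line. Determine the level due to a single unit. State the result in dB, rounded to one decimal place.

Dividing the total intensity by 9 lowers the level by 10·log₁₀ 9 = 9.542 dB: L₁ = 70.9 − 9.542.

61.4 dB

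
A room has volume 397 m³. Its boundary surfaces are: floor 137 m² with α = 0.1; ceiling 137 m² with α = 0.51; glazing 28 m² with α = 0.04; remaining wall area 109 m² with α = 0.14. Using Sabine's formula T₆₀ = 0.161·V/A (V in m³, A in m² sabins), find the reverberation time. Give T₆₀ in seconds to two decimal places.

0.64 s

A = Σ Sᵢαᵢ = 137·0.1 + 137·0.51 + 28·0.04 + 109·0.14 = 99.95 m².
T₆₀ = 0.161 × 397 / 99.95 = 0.639 s.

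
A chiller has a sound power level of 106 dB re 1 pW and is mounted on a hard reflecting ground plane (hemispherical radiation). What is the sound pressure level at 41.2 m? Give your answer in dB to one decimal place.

65.7 dB

The power spreads over a hemisphere of area 2π·r², so L_p = L_w − 10·log₁₀(2π·r²).
2π·r² = 1.067e+04 m², 10·log₁₀ of that is 40.280 dB.
L_p = 106 − 40.280 = 65.72 dB.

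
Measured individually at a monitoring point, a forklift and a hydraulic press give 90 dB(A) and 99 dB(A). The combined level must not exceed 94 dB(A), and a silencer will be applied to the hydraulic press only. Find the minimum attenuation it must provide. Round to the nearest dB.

7 dB

Everything except the hydraulic press sums to 10^(90/10) = 1.000e+09 in linear terms, 90.00 dB(A).
The limit corresponds to 10^(94/10) = 2.512e+09; subtracting the fixed part leaves 1.512e+09 for the hydraulic press, i.e. 91.80 dB(A).
So the hydraulic press must be reduced from 99 to 91.80 dB(A): IL = 7.20 dB.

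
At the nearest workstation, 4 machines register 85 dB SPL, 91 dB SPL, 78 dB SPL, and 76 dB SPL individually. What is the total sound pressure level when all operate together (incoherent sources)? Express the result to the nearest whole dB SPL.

Incoherent sources combine by intensity addition: L_total = 10·log₁₀(Σ 10^(L_i/10)).
Σ 10^(L/10) = 10^(85/10) + 10^(91/10) + 10^(78/10) + 10^(76/10) = 1.678e+09.
L_total = 10·log₁₀(1.678e+09) = 92.25 dB SPL.

92 dB SPL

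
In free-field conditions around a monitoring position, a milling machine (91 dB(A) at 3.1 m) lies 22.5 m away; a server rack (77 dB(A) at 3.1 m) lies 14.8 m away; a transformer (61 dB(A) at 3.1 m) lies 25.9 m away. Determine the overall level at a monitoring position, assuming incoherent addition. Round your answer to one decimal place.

74.2 dB(A)

Propagate each source to the receiver with L = L_ref − 20·log₁₀(r/r_ref), then add intensities.
milling machine: 91 − 20·log₁₀(22.5/3.1) = 91 − 17.22 = 73.78 dB(A).
server rack: 77 − 20·log₁₀(14.8/3.1) = 77 − 13.58 = 63.42 dB(A).
transformer: 61 − 20·log₁₀(25.9/3.1) = 61 − 18.44 = 42.56 dB(A).
Σ 10^(L/10) = 2.611e+07 → L_total = 10·log₁₀(2.611e+07) = 74.17 dB(A).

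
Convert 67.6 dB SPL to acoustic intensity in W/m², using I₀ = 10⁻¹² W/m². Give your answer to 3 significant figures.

5.75e-06 W/m²

I/I₀ = 10^(67.6/10) = 5.754e+06, so I = 5.754e+06 × 10⁻¹² W/m².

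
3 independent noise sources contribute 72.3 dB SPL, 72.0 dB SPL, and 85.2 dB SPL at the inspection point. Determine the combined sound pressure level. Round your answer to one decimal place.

85.6 dB SPL

Incoherent sources combine by intensity addition: L_total = 10·log₁₀(Σ 10^(L_i/10)).
Σ 10^(L/10) = 10^(72.3/10) + 10^(72.0/10) + 10^(85.2/10) = 3.640e+08.
L_total = 10·log₁₀(3.640e+08) = 85.61 dB SPL.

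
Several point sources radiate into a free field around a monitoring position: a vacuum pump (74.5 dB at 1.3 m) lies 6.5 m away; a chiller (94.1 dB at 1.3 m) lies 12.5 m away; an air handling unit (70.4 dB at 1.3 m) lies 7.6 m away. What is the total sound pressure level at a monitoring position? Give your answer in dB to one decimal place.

Apply inverse-square spreading to bring every level to the receiver, then sum 10^(L/10).
vacuum pump: 74.5 − 20·log₁₀(6.5/1.3) = 74.5 − 13.98 = 60.52 dB.
chiller: 94.1 − 20·log₁₀(12.5/1.3) = 94.1 − 19.66 = 74.44 dB.
air handling unit: 70.4 − 20·log₁₀(7.6/1.3) = 70.4 − 15.34 = 55.06 dB.
Σ 10^(L/10) = 2.925e+07 → L_total = 10·log₁₀(2.925e+07) = 74.66 dB.

74.7 dB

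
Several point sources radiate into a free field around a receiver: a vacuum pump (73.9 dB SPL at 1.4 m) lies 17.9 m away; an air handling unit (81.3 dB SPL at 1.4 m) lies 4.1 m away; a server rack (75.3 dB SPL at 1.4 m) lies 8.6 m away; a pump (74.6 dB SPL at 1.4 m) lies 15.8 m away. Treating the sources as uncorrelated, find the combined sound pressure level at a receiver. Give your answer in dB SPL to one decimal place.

First find each source's level at the receiver (point-source: −20·log₁₀(r/r_ref)), then combine on an intensity basis.
vacuum pump: 73.9 − 20·log₁₀(17.9/1.4) = 73.9 − 22.13 = 51.77 dB SPL.
air handling unit: 81.3 − 20·log₁₀(4.1/1.4) = 81.3 − 9.33 = 71.97 dB SPL.
server rack: 75.3 − 20·log₁₀(8.6/1.4) = 75.3 − 15.77 = 59.53 dB SPL.
pump: 74.6 − 20·log₁₀(15.8/1.4) = 74.6 − 21.05 = 53.55 dB SPL.
Σ 10^(L/10) = 1.700e+07 → L_total = 10·log₁₀(1.700e+07) = 72.31 dB SPL.

72.3 dB SPL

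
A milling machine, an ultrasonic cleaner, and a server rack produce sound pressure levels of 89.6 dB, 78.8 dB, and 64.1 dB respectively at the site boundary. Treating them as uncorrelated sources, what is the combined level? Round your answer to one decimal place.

90.0 dB

For uncorrelated sources the intensities add, so convert each level to linear form, sum, and take 10·log₁₀ of the total.
Σ 10^(L/10) = 10^(89.6/10) + 10^(78.8/10) + 10^(64.1/10) = 9.904e+08.
L_total = 10·log₁₀(9.904e+08) = 89.96 dB.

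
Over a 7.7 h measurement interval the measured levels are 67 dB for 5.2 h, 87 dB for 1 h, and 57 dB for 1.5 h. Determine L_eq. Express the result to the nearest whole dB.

78 dB

Weight each interval's intensity by its duration and average over T = 7.7 h:
Σ tᵢ·10^(Lᵢ/10) = 5.2·10^(67/10) + 1·10^(87/10) + 1.5·10^(57/10) = 5.280e+08.
L_eq = 10·log₁₀(5.280e+08/7.7) = 78.36 dB.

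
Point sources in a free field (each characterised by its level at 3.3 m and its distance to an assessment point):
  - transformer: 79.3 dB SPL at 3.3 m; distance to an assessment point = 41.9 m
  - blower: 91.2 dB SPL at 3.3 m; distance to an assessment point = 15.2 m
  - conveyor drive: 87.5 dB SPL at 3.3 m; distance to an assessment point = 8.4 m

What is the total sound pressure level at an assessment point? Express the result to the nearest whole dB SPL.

82 dB SPL

Apply inverse-square spreading to bring every level to the receiver, then sum 10^(L/10).
transformer: 79.3 − 20·log₁₀(41.9/3.3) = 79.3 − 22.07 = 57.23 dB SPL.
blower: 91.2 − 20·log₁₀(15.2/3.3) = 91.2 − 13.27 = 77.93 dB SPL.
conveyor drive: 87.5 − 20·log₁₀(8.4/3.3) = 87.5 − 8.12 = 79.38 dB SPL.
Σ 10^(L/10) = 1.495e+08 → L_total = 10·log₁₀(1.495e+08) = 81.75 dB SPL.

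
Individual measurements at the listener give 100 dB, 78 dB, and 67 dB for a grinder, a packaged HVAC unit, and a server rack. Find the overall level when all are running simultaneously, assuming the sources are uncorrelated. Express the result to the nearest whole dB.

100 dB

Incoherent sources combine by intensity addition: L_total = 10·log₁₀(Σ 10^(L_i/10)).
Σ 10^(L/10) = 10^(100/10) + 10^(78/10) + 10^(67/10) = 1.007e+10.
L_total = 10·log₁₀(1.007e+10) = 100.03 dB.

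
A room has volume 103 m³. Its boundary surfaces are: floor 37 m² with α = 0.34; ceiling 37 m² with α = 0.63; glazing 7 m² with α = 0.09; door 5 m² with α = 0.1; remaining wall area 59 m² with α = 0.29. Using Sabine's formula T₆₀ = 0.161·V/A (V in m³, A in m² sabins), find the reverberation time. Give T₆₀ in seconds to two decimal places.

Summing Sᵢαᵢ: 37·0.34 + 37·0.63 + 7·0.09 + 5·0.1 + 59·0.29 = 54.13 m².
T₆₀ = 0.161·V/A = 0.161·103/54.13 = 0.306 s.

0.31 s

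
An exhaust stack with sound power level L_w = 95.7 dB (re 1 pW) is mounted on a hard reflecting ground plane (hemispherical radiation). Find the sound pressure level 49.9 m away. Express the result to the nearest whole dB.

L_p = L_w − 10·log₁₀(2π·r²) with r = 49.9 m.
2π·r² = 1.565e+04 m², 10·log₁₀ of that is 41.944 dB.
L_p = 95.7 − 41.944 = 53.76 dB.

54 dB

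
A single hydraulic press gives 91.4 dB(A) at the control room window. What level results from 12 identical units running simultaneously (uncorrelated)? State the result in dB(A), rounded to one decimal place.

L_total = L₁ + 10·log₁₀ N for N identical incoherent sources.
L_total = 91.4 + 10·log₁₀(12) = 91.4 + 10.792 = 102.19 dB(A).

102.2 dB(A)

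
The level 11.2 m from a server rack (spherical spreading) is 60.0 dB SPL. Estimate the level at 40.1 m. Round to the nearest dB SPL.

49 dB SPL

Point-source attenuation: ΔL = 20·log₁₀(r₂/r₁) = 20·log₁₀(40.1/11.2) = 11.079 dB.
L₂ = 60.0 − 20·log₁₀(40.1/11.2) = 60.0 − 11.079 = 48.92 dB SPL.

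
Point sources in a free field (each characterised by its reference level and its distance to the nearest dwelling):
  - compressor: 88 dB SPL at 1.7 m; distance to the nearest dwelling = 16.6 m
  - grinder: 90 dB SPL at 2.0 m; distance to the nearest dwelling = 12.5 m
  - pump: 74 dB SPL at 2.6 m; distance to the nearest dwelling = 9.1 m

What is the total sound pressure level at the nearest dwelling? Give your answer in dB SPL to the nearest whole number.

75 dB SPL

Apply inverse-square spreading to bring every level to the receiver, then sum 10^(L/10).
compressor: 88 − 20·log₁₀(16.6/1.7) = 88 − 19.79 = 68.21 dB SPL.
grinder: 90 − 20·log₁₀(12.5/2.0) = 90 − 15.92 = 74.08 dB SPL.
pump: 74 − 20·log₁₀(9.1/2.6) = 74 − 10.88 = 63.12 dB SPL.
Σ 10^(L/10) = 3.427e+07 → L_total = 10·log₁₀(3.427e+07) = 75.35 dB SPL.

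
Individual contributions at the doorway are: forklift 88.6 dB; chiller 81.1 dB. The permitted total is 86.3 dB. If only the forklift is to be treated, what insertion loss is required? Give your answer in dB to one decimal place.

Everything except the forklift sums to 10^(81.1/10) = 1.288e+08 in linear terms, 81.10 dB.
To meet 86.3 dB overall, the treated forklift may contribute at most 10^(86.3/10) − 1.288e+08 = 2.978e+08, i.e. 84.74 dB.
So the forklift must be reduced from 88.6 to 84.74 dB: IL = 3.86 dB.

3.9 dB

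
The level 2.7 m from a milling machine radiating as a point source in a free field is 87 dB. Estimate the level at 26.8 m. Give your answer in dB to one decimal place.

67.1 dB

Point-source attenuation: ΔL = 20·log₁₀(r₂/r₁) = 20·log₁₀(26.8/2.7) = 19.935 dB.
L₂ = 87 − 20·log₁₀(26.8/2.7) = 87 − 19.935 = 67.06 dB.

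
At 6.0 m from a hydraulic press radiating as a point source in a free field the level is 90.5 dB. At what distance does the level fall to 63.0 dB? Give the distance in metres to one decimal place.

142.3 m

The 27.5 dB drop corresponds to a distance ratio of 10^(27.5/20) for a point source.
r₂ = 6.0·10^((90.5−63.0)/20) = 6.0·10^(27.5/20) = 142.28 m.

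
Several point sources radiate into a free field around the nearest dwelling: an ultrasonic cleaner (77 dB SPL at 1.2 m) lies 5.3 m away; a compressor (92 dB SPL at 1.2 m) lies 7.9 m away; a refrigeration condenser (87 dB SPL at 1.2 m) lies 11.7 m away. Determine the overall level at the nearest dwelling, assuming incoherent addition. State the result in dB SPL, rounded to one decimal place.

Apply inverse-square spreading to bring every level to the receiver, then sum 10^(L/10).
ultrasonic cleaner: 77 − 20·log₁₀(5.3/1.2) = 77 − 12.90 = 64.10 dB SPL.
compressor: 92 − 20·log₁₀(7.9/1.2) = 92 − 16.37 = 75.63 dB SPL.
refrigeration condenser: 87 − 20·log₁₀(11.7/1.2) = 87 − 19.78 = 67.22 dB SPL.
Σ 10^(L/10) = 4.441e+07 → L_total = 10·log₁₀(4.441e+07) = 76.47 dB SPL.

76.5 dB SPL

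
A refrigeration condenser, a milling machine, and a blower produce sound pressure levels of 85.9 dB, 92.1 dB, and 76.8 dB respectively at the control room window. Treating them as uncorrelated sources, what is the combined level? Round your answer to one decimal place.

93.1 dB

For uncorrelated sources the intensities add, so convert each level to linear form, sum, and take 10·log₁₀ of the total.
Σ 10^(L/10) = 10^(85.9/10) + 10^(92.1/10) + 10^(76.8/10) = 2.059e+09.
L_total = 10·log₁₀(2.059e+09) = 93.14 dB.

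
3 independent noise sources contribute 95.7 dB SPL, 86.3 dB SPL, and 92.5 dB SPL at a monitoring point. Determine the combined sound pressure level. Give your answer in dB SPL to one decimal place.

Incoherent sources combine by intensity addition: L_total = 10·log₁₀(Σ 10^(L_i/10)).
Σ 10^(L/10) = 10^(95.7/10) + 10^(86.3/10) + 10^(92.5/10) = 5.920e+09.
L_total = 10·log₁₀(5.920e+09) = 97.72 dB SPL.

97.7 dB SPL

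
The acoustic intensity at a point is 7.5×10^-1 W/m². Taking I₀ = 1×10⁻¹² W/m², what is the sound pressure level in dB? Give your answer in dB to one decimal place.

118.8 dB

Dividing by I₀ shifts the exponent by 12: I/I₀ = 7.5×10^11.
L = 10·(0.8751 + 11) = 118.75 dB.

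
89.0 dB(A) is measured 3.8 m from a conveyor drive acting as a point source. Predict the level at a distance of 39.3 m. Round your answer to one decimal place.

68.7 dB(A)

For a point source, L₂ = L₁ − 20·log₁₀(r₂/r₁).
L₂ = 89.0 − 20·log₁₀(39.3/3.8) = 89.0 − 20.292 = 68.71 dB(A).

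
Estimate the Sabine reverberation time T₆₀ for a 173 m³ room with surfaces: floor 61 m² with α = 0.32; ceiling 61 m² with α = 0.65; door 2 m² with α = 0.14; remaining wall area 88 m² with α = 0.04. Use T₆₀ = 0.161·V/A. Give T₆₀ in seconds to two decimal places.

Total absorption A = 61·0.32 + 61·0.65 + 2·0.14 + 88·0.04 = 62.97 m² sabins.
T₆₀ = 0.161·V/A = 0.161·173/62.97 = 0.442 s.

0.44 s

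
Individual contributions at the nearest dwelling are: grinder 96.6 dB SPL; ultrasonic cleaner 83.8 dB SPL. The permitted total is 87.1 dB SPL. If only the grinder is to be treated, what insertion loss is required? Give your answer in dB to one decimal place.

12.2 dB

Everything except the grinder sums to 10^(83.8/10) = 2.399e+08 in linear terms, 83.80 dB SPL.
To meet 87.1 dB SPL overall, the treated grinder may contribute at most 10^(87.1/10) − 2.399e+08 = 2.730e+08, i.e. 84.36 dB SPL.
So the grinder must be reduced from 96.6 to 84.36 dB SPL: IL = 12.24 dB.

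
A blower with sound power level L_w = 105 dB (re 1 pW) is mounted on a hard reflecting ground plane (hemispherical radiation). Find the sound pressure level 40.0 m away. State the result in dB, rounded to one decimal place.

65.0 dB

The power spreads over a hemisphere of area 2π·r², so L_p = L_w − 10·log₁₀(2π·r²).
2π·r² = 1.005e+04 m², 10·log₁₀ of that is 40.023 dB.
L_p = 105 − 40.023 = 64.98 dB.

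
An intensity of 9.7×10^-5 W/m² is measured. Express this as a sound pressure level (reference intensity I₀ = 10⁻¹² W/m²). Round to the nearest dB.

80 dB

I/I₀ = 9.7×10^-5/10⁻¹² = 9.7×10^7, and L = 10·log₁₀(I/I₀).
L = 10·(0.9868 + 7) = 79.87 dB.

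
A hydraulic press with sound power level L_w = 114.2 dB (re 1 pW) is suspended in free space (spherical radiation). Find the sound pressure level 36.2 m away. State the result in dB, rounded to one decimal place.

L_p = L_w − 10·log₁₀(4π·r²) with r = 36.2 m.
4π·r² = 1.647e+04 m², 10·log₁₀ of that is 42.166 dB.
L_p = 114.2 − 42.166 = 72.03 dB.

72.0 dB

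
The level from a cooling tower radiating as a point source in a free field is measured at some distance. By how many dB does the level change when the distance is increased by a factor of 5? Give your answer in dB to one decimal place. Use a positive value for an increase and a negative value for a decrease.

-14.0 dB

Point-source spreading: ΔL = −20·log₁₀(r₂/r₁).
ΔL = −20·log₁₀(5) = -13.98 dB.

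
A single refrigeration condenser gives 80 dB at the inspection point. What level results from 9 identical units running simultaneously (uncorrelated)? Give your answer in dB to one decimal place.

89.5 dB

N identical incoherent sources raise the level by 10·log₁₀ N.
L_total = 80 + 10·log₁₀(9) = 80 + 9.542 = 89.54 dB.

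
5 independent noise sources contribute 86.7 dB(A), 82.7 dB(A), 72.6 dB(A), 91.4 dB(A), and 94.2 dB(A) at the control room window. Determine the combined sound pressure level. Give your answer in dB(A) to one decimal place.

96.7 dB(A)

For uncorrelated sources the intensities add, so convert each level to linear form, sum, and take 10·log₁₀ of the total.
Σ 10^(L/10) = 10^(86.7/10) + 10^(82.7/10) + 10^(72.6/10) + 10^(91.4/10) + 10^(94.2/10) = 4.683e+09.
L_total = 10·log₁₀(4.683e+09) = 96.71 dB(A).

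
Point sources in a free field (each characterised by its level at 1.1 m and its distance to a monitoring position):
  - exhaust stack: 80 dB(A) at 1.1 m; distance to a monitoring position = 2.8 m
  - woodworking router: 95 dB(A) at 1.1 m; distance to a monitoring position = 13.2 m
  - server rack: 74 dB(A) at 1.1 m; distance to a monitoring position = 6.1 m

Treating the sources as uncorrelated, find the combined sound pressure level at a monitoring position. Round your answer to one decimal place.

75.8 dB(A)

Propagate each source to the receiver with L = L_ref − 20·log₁₀(r/r_ref), then add intensities.
exhaust stack: 80 − 20·log₁₀(2.8/1.1) = 80 − 8.12 = 71.88 dB(A).
woodworking router: 95 − 20·log₁₀(13.2/1.1) = 95 − 21.58 = 73.42 dB(A).
server rack: 74 − 20·log₁₀(6.1/1.1) = 74 − 14.88 = 59.12 dB(A).
Σ 10^(L/10) = 3.821e+07 → L_total = 10·log₁₀(3.821e+07) = 75.82 dB(A).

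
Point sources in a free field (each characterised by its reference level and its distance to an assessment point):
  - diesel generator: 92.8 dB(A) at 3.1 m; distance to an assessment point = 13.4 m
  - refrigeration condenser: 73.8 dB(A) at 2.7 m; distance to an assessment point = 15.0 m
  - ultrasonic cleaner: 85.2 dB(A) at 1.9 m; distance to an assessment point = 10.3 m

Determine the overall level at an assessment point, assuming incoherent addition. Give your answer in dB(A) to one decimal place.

80.6 dB(A)

Propagate each source to the receiver with L = L_ref − 20·log₁₀(r/r_ref), then add intensities.
diesel generator: 92.8 − 20·log₁₀(13.4/3.1) = 92.8 − 12.71 = 80.09 dB(A).
refrigeration condenser: 73.8 − 20·log₁₀(15.0/2.7) = 73.8 − 14.89 = 58.91 dB(A).
ultrasonic cleaner: 85.2 − 20·log₁₀(10.3/1.9) = 85.2 − 14.68 = 70.52 dB(A).
Σ 10^(L/10) = 1.140e+08 → L_total = 10·log₁₀(1.140e+08) = 80.57 dB(A).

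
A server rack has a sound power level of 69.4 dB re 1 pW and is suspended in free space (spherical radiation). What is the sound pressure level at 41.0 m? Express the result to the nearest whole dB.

L_p = L_w − 10·log₁₀(4π·r²) with r = 41.0 m.
4π·r² = 2.112e+04 m², 10·log₁₀ of that is 43.248 dB.
L_p = 69.4 − 43.248 = 26.15 dB.

26 dB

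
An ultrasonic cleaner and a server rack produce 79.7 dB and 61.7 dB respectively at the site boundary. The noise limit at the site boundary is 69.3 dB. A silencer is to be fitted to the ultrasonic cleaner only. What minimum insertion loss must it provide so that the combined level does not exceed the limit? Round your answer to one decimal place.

11.2 dB

Everything except the ultrasonic cleaner sums to 10^(61.7/10) = 1.479e+06 in linear terms, 61.70 dB.
To meet 69.3 dB overall, the treated ultrasonic cleaner may contribute at most 10^(69.3/10) − 1.479e+06 = 7.032e+06, i.e. 68.47 dB.
So the ultrasonic cleaner must be reduced from 79.7 to 68.47 dB: IL = 11.23 dB.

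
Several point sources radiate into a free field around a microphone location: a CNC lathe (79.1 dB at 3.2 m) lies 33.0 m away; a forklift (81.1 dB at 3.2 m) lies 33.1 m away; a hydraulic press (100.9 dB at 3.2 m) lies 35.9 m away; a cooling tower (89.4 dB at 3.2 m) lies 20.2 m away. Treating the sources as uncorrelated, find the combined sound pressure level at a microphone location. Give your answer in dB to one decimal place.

Apply inverse-square spreading to bring every level to the receiver, then sum 10^(L/10).
CNC lathe: 79.1 − 20·log₁₀(33.0/3.2) = 79.1 − 20.27 = 58.83 dB.
forklift: 81.1 − 20·log₁₀(33.1/3.2) = 81.1 − 20.29 = 60.81 dB.
hydraulic press: 100.9 − 20·log₁₀(35.9/3.2) = 100.9 − 21.00 = 79.90 dB.
cooling tower: 89.4 − 20·log₁₀(20.2/3.2) = 89.4 − 16.00 = 73.40 dB.
Σ 10^(L/10) = 1.216e+08 → L_total = 10·log₁₀(1.216e+08) = 80.85 dB.

80.8 dB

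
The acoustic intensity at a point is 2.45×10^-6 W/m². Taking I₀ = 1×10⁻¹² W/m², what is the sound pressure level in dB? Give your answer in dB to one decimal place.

I/I₀ = 2.45×10^-6/10⁻¹² = 2.45×10^6, and L = 10·log₁₀(I/I₀).
L = 10·(0.3892 + 6) = 63.89 dB.

63.9 dB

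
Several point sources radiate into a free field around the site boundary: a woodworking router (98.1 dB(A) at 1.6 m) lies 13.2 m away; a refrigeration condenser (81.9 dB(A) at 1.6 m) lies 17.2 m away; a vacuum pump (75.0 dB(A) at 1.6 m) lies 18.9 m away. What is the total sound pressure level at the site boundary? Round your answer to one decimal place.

79.8 dB(A)

First find each source's level at the receiver (point-source: −20·log₁₀(r/r_ref)), then combine on an intensity basis.
woodworking router: 98.1 − 20·log₁₀(13.2/1.6) = 98.1 − 18.33 = 79.77 dB(A).
refrigeration condenser: 81.9 − 20·log₁₀(17.2/1.6) = 81.9 − 20.63 = 61.27 dB(A).
vacuum pump: 75.0 − 20·log₁₀(18.9/1.6) = 75.0 − 21.45 = 53.55 dB(A).
Σ 10^(L/10) = 9.643e+07 → L_total = 10·log₁₀(9.643e+07) = 79.84 dB(A).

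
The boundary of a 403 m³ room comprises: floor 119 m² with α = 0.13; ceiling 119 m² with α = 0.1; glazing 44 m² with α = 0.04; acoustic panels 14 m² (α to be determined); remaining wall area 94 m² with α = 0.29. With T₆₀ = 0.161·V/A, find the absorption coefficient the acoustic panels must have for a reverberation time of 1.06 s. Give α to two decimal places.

From T₆₀ = 0.161·V/A, the target T₆₀ = 1.06 s needs A = 0.161·403/1.06 = 61.21 m².
Absorption from the other surfaces = 119·0.13 + 119·0.1 + 44·0.04 + 94·0.29 = 56.39 m², so the acoustic panels must supply 4.82 m² over 14 m².
α = 4.82/14 = 0.344.

0.34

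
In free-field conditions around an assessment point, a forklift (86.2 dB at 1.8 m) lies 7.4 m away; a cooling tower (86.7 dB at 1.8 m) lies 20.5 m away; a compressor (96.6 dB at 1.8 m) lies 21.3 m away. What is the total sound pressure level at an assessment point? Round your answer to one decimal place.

77.8 dB

Propagate each source to the receiver with L = L_ref − 20·log₁₀(r/r_ref), then add intensities.
forklift: 86.2 − 20·log₁₀(7.4/1.8) = 86.2 − 12.28 = 73.92 dB.
cooling tower: 86.7 − 20·log₁₀(20.5/1.8) = 86.7 − 21.13 = 65.57 dB.
compressor: 96.6 − 20·log₁₀(21.3/1.8) = 96.6 − 21.46 = 75.14 dB.
Σ 10^(L/10) = 6.091e+07 → L_total = 10·log₁₀(6.091e+07) = 77.85 dB.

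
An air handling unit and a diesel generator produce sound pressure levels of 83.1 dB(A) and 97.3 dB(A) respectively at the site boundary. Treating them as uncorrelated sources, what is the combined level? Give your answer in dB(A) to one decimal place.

For uncorrelated sources the intensities add, so convert each level to linear form, sum, and take 10·log₁₀ of the total.
Σ 10^(L/10) = 10^(83.1/10) + 10^(97.3/10) = 5.574e+09.
L_total = 10·log₁₀(5.574e+09) = 97.46 dB(A).

97.5 dB(A)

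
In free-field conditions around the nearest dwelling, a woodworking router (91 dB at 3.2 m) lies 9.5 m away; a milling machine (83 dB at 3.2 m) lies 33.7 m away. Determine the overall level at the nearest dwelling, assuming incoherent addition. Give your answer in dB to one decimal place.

81.6 dB

Propagate each source to the receiver with L = L_ref − 20·log₁₀(r/r_ref), then add intensities.
woodworking router: 91 − 20·log₁₀(9.5/3.2) = 91 − 9.45 = 81.55 dB.
milling machine: 83 − 20·log₁₀(33.7/3.2) = 83 − 20.45 = 62.55 dB.
Σ 10^(L/10) = 1.446e+08 → L_total = 10·log₁₀(1.446e+08) = 81.60 dB.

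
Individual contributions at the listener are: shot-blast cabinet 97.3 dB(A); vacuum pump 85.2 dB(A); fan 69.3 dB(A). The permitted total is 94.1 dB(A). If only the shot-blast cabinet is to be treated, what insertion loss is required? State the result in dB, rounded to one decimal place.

3.8 dB

Everything except the shot-blast cabinet sums to 10^(85.2/10) + 10^(69.3/10) = 3.396e+08 in linear terms, 85.31 dB(A).
The limit corresponds to 10^(94.1/10) = 2.570e+09; subtracting the fixed part leaves 2.231e+09 for the shot-blast cabinet, i.e. 93.48 dB(A).
So the shot-blast cabinet must be reduced from 97.3 to 93.48 dB(A): IL = 3.82 dB.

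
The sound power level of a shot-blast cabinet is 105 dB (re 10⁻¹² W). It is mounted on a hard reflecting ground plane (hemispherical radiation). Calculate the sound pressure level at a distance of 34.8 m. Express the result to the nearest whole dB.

The power spreads over a hemisphere of area 2π·r², so L_p = L_w − 10·log₁₀(2π·r²).
2π·r² = 7609 m², 10·log₁₀ of that is 38.813 dB.
L_p = 105 − 38.813 = 66.19 dB.

66 dB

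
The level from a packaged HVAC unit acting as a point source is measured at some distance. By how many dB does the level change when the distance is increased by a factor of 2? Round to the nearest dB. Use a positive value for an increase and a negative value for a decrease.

Point-source spreading: ΔL = −20·log₁₀(r₂/r₁).
ΔL = −20·log₁₀(2) = -6.02 dB.

-6 dB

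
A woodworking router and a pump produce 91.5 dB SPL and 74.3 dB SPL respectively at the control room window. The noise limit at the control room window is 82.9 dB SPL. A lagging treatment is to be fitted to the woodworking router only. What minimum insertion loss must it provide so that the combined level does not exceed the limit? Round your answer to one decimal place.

The untreated sources together contribute 10^(74.3/10) = 2.692e+07, i.e. 74.30 dB SPL.
The limit corresponds to 10^(82.9/10) = 1.950e+08; subtracting the fixed part leaves 1.681e+08 for the woodworking router, i.e. 82.25 dB SPL.
Required insertion loss = 91.5 − 82.25 = 9.25 dB.

9.2 dB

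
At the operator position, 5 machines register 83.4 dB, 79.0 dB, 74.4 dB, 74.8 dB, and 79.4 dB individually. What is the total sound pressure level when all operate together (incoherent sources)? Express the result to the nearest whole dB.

Incoherent sources combine by intensity addition: L_total = 10·log₁₀(Σ 10^(L_i/10)).
Σ 10^(L/10) = 10^(83.4/10) + 10^(79.0/10) + 10^(74.4/10) + 10^(74.8/10) + 10^(79.4/10) = 4.430e+08.
L_total = 10·log₁₀(4.430e+08) = 86.46 dB.

86 dB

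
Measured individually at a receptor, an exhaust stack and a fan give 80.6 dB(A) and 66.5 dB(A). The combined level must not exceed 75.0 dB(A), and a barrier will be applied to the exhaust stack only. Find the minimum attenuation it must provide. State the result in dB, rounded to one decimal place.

The untreated sources together contribute 10^(66.5/10) = 4.467e+06, i.e. 66.50 dB(A).
To meet 75.0 dB(A) overall, the treated exhaust stack may contribute at most 10^(75.0/10) − 4.467e+06 = 2.716e+07, i.e. 74.34 dB(A).
Required insertion loss = 80.6 − 74.34 = 6.26 dB.

6.3 dB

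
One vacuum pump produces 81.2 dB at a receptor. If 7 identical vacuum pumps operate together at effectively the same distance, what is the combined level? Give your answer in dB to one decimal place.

89.7 dB

With 7 equal, uncorrelated contributions the intensity is 7× that of one unit, giving a rise of 10·log₁₀ 7.
L_total = 81.2 + 10·log₁₀(7) = 81.2 + 8.451 = 89.65 dB.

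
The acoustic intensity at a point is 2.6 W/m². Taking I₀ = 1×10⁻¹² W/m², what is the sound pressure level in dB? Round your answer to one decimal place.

124.1 dB

Dividing by I₀ shifts the exponent by 12: I/I₀ = 2.6×10^12.
L = 10·(0.4150 + 12) = 124.15 dB.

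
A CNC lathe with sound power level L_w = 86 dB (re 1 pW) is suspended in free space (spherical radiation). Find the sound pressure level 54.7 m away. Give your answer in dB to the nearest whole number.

40 dB

The power spreads over a sphere of area 4π·r², so L_p = L_w − 10·log₁₀(4π·r²).
4π·r² = 3.76e+04 m², 10·log₁₀ of that is 45.752 dB.
L_p = 86 − 45.752 = 40.25 dB.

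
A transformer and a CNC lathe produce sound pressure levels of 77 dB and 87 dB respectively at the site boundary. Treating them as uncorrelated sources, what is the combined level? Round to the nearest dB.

87 dB

For uncorrelated sources the intensities add, so convert each level to linear form, sum, and take 10·log₁₀ of the total.
Σ 10^(L/10) = 10^(77/10) + 10^(87/10) = 5.513e+08.
L_total = 10·log₁₀(5.513e+08) = 87.41 dB.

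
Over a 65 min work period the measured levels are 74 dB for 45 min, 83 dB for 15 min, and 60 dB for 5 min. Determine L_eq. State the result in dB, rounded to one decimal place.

78.0 dB

Weight each interval's intensity by its duration and average over T = 65 min:
Σ tᵢ·10^(Lᵢ/10) = 45·10^(74/10) + 15·10^(83/10) + 5·10^(60/10) = 4.128e+09.
L_eq = 10·log₁₀(4.128e+09/65) = 78.03 dB.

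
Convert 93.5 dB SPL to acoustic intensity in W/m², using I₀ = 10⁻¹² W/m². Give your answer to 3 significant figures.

I = I₀·10^(L/10) = 10⁻¹² × 10^(93.5/10) = 10^(-2.650).

0.00224 W/m²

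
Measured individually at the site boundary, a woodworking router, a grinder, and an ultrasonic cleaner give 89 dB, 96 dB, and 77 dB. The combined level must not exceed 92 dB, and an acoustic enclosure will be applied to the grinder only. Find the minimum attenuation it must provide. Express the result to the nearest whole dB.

Everything except the grinder sums to 10^(89/10) + 10^(77/10) = 8.444e+08 in linear terms, 89.27 dB.
The limit corresponds to 10^(92/10) = 1.585e+09; subtracting the fixed part leaves 7.404e+08 for the grinder, i.e. 88.69 dB.
So the grinder must be reduced from 96 to 88.69 dB: IL = 7.31 dB.

7 dB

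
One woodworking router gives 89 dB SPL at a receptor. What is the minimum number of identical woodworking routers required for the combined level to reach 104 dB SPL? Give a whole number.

N identical sources give L₁ + 10·log₁₀ N, so require 10·log₁₀ N ≥ 104 − 89 = 15.0 dB.
N ≥ 10^(15.0/10) = 31.623, so N = 32.

32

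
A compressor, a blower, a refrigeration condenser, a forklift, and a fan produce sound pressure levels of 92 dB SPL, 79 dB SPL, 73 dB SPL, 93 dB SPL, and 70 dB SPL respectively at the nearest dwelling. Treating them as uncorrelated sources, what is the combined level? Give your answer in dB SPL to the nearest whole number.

96 dB SPL

For uncorrelated sources the intensities add, so convert each level to linear form, sum, and take 10·log₁₀ of the total.
Σ 10^(L/10) = 10^(92/10) + 10^(79/10) + 10^(73/10) + 10^(93/10) + 10^(70/10) = 3.690e+09.
L_total = 10·log₁₀(3.690e+09) = 95.67 dB SPL.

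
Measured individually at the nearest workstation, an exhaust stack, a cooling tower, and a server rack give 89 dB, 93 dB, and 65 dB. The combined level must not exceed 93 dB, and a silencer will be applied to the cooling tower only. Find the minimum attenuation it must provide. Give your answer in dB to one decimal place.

Everything except the cooling tower sums to 10^(89/10) + 10^(65/10) = 7.975e+08 in linear terms, 89.02 dB.
To meet 93 dB overall, the treated cooling tower may contribute at most 10^(93/10) − 7.975e+08 = 1.198e+09, i.e. 90.78 dB.
So the cooling tower must be reduced from 93 to 90.78 dB: IL = 2.22 dB.

2.2 dB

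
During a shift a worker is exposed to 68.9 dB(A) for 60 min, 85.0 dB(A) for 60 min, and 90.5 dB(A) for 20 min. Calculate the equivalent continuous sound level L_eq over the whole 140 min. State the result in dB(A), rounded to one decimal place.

84.8 dB(A)

The energy average is taken in the linear domain: L_eq = 10·log₁₀[(Σ tᵢ·10^(Lᵢ/10))/T], T = 140 min.
Σ tᵢ·10^(Lᵢ/10) = 60·10^(68.9/10) + 60·10^(85.0/10) + 20·10^(90.5/10) = 4.188e+10.
L_eq = 10·log₁₀(4.188e+10/140) = 84.76 dB(A).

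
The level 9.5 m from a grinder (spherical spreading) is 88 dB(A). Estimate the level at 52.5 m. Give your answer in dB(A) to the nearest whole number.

For a point source, L₂ = L₁ − 20·log₁₀(r₂/r₁).
L₂ = 88 − 20·log₁₀(52.5/9.5) = 88 − 14.849 = 73.15 dB(A).

73 dB(A)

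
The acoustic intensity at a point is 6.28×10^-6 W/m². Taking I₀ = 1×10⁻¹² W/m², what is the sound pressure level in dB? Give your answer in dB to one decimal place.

Dividing by I₀ shifts the exponent by 12: I/I₀ = 6.28×10^6.
L = 10·(0.7980 + 6) = 67.98 dB.

68.0 dB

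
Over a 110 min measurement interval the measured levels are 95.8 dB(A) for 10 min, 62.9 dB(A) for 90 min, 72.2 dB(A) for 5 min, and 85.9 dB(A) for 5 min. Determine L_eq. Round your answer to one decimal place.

85.6 dB(A)

L_eq = 10·log₁₀[(1/T)·Σ tᵢ·10^(Lᵢ/10)] with T = 110 min.
Σ tᵢ·10^(Lᵢ/10) = 10·10^(95.8/10) + 90·10^(62.9/10) + 5·10^(72.2/10) + 5·10^(85.9/10) = 4.022e+10.
L_eq = 10·log₁₀(4.022e+10/110) = 85.63 dB(A).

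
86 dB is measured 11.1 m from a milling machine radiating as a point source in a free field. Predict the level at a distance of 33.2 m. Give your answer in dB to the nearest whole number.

76 dB

Point-source attenuation: ΔL = 20·log₁₀(r₂/r₁) = 20·log₁₀(33.2/11.1) = 9.516 dB.
L₂ = 86 − 20·log₁₀(33.2/11.1) = 86 − 9.516 = 76.48 dB.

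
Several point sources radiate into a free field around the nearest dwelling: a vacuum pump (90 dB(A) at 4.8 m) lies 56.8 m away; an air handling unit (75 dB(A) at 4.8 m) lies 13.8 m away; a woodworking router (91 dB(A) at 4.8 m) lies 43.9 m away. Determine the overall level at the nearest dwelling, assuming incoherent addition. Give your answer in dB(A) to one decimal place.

Propagate each source to the receiver with L = L_ref − 20·log₁₀(r/r_ref), then add intensities.
vacuum pump: 90 − 20·log₁₀(56.8/4.8) = 90 − 21.46 = 68.54 dB(A).
air handling unit: 75 − 20·log₁₀(13.8/4.8) = 75 − 9.17 = 65.83 dB(A).
woodworking router: 91 − 20·log₁₀(43.9/4.8) = 91 − 19.22 = 71.78 dB(A).
Σ 10^(L/10) = 2.602e+07 → L_total = 10·log₁₀(2.602e+07) = 74.15 dB(A).

74.2 dB(A)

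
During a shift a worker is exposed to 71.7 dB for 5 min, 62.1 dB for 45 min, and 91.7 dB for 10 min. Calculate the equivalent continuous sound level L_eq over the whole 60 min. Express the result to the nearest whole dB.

L_eq = 10·log₁₀[(1/T)·Σ tᵢ·10^(Lᵢ/10)] with T = 60 min.
Σ tᵢ·10^(Lᵢ/10) = 5·10^(71.7/10) + 45·10^(62.1/10) + 10·10^(91.7/10) = 1.494e+10.
L_eq = 10·log₁₀(1.494e+10/60) = 83.96 dB.

84 dB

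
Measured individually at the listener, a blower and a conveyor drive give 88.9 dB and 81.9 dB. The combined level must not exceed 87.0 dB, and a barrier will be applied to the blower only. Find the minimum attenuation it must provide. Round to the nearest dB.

The untreated sources together contribute 10^(81.9/10) = 1.549e+08, i.e. 81.90 dB.
To meet 87.0 dB overall, the treated blower may contribute at most 10^(87.0/10) − 1.549e+08 = 3.463e+08, i.e. 85.39 dB.
Required insertion loss = 88.9 − 85.39 = 3.51 dB.

4 dB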